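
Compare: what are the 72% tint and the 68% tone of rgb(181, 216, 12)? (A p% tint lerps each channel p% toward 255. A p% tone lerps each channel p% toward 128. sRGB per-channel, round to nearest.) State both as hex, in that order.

#EAF4BB, #919C5B

72% tint:
  R: 181 + 53.28 = 234.28 → 234
  G: 216 + 0.72×(255−216) = 216 + 28.08 = 244.08 → 244
  B: 12 + 0.72×(255−12) = 12 + 174.96 = 186.96 → 187
  → #EAF4BB
68% tone:
  R: 181 − 36.04 = 144.96 → 145
  G: 216 + 0.68×(128−216) = 216 − 59.84 = 156.16 → 156
  B: 12 + 78.88 = 90.88 → 91
  → #919C5B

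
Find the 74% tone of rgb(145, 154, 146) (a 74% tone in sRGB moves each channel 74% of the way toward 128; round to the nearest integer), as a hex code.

#848785

Per channel, c → c + 0.74(128 − c):
  R: 145 − 12.58 = 132.42 → 132
  G: 154 − 19.24 = 134.76 → 135
  B: 146 − 13.32 = 132.68 → 133
rgb(132, 135, 133) = #848785.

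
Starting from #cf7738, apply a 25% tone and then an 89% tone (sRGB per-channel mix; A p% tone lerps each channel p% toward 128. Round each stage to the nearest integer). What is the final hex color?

#cf7738 is rgb(207, 119, 56).
Per channel, c → c + 0.25(128 − c):
  R: 207 + 0.25×(128−207) = 207 − 19.75 = 187.25 → 187
  G: 119 + 2.25 = 121.25 → 121
  B: 56 + 18 = 74 → 74
After the tone: rgb(187, 121, 74) = #bb794a.
An 89% tone moves each channel 89% toward 128:
  R: 187 + 0.89×(128−187) = 187 − 52.51 = 134.49 → 134
  G: 121 + 6.23 = 127.23 → 127
  B: 74 + 0.89×(128−74) = 74 + 48.06 = 122.06 → 122
rgb(134, 127, 122) = #867f7a.

#867f7a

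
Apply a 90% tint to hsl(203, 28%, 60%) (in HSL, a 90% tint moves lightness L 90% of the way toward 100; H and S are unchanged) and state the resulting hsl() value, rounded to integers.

L moves 90% from 60 toward 100: 60 + 36 = 96 → 96.
H and S are unchanged.

hsl(203, 28%, 96%)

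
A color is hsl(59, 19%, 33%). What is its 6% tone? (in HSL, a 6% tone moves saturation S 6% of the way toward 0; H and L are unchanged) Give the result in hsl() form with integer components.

S moves 6% from 19 toward 0: 19 − 1.14 = 17.86 → 18.
H and L are unchanged.

hsl(59, 18%, 33%)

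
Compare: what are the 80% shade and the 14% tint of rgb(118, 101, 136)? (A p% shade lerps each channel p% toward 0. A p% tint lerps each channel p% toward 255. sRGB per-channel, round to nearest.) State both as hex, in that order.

80% shade:
  R: 118 + 0.8×(0−118) = 118 − 94.4 = 23.6 → 24
  G: 101 + 0.8×(0−101) = 101 − 80.8 = 20.2 → 20
  B: 136 − 108.8 = 27.2 → 27
  → #18141B
14% tint:
  R: 118 + 0.14×(255−118) = 118 + 19.18 = 137.18 → 137
  G: 101 + 0.14×(255−101) = 101 + 21.56 = 122.56 → 123
  B: 136 + 0.14×(255−136) = 136 + 16.66 = 152.66 → 153
  → #897B99

#18141B, #897B99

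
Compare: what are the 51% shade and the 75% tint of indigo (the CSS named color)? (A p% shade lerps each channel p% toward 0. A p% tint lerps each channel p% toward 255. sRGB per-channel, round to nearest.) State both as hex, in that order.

#250040, #D2BFE0

CSS indigo is rgb(75, 0, 130).
51% shade:
  R: 75 + 0.51×(0−75) = 75 − 38.25 = 36.75 → 37
  G: 0 + 0 = 0 → 0
  B: 130 − 66.3 = 63.7 → 64
  → #250040
75% tint:
  R: 75 + 0.75×(255−75) = 75 + 135 = 210 → 210
  G: 0 + 191.25 = 191.25 → 191
  B: 130 + 93.75 = 223.75 → 224
  → #D2BFE0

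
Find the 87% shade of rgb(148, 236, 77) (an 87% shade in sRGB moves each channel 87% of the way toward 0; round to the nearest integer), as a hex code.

Lerp each channel 87% toward 0:
  R: 148 + 0.87×(0−148) = 148 − 128.76 = 19.24 → 19
  G: 236 + 0.87×(0−236) = 236 − 205.32 = 30.68 → 31
  B: 77 − 66.99 = 10.01 → 10
rgb(19, 31, 10) = #131F0A.

#131F0A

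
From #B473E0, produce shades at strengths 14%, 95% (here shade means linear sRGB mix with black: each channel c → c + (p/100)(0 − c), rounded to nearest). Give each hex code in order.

#B473E0 is rgb(180, 115, 224).
14%: (180 − 25.2 = 154.8→155, 115 − 16.1 = 98.9→99, 224 − 31.36 = 192.64→193) → #9B63C1
95%: (180 − 171 = 9→9, 115 − 109.25 = 5.75→6, 224 − 212.8 = 11.2→11) → #09060B

#9B63C1, #09060B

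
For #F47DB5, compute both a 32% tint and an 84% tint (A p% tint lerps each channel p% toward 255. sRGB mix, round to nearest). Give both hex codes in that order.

#F8A7CD, #FDEAF3

#F47DB5 is rgb(244, 125, 181).
32% tint:
  R: 244 + 0.32×(255−244) = 244 + 3.52 = 247.52 → 248
  G: 125 + 0.32×(255−125) = 125 + 41.6 = 166.6 → 167
  B: 181 + 0.32×(255−181) = 181 + 23.68 = 204.68 → 205
  → #F8A7CD
84% tint:
  R: 244 + 0.84×(255−244) = 244 + 9.24 = 253.24 → 253
  G: 125 + 0.84×(255−125) = 125 + 109.2 = 234.2 → 234
  B: 181 + 62.16 = 243.16 → 243
  → #FDEAF3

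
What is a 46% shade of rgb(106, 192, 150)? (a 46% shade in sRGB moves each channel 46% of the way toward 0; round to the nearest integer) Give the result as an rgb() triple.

Per channel, c → c + 0.46(0 − c):
  R: 106 + 0.46×(0−106) = 106 − 48.76 = 57.24 → 57
  G: 192 + 0.46×(0−192) = 192 − 88.32 = 103.68 → 104
  B: 150 + 0.46×(0−150) = 150 − 69 = 81 → 81

rgb(57, 104, 81)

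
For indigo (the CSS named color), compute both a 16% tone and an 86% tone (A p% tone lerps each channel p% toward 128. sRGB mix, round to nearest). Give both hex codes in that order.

#531482, #796E80

CSS indigo is rgb(75, 0, 130).
16% tone:
  R: 75 + 0.16×(128−75) = 75 + 8.48 = 83.48 → 83
  G: 0 + 0.16×(128−0) = 0 + 20.48 = 20.48 → 20
  B: 130 − 0.32 = 129.68 → 130
  → #531482
86% tone:
  R: 75 + 0.86×(128−75) = 75 + 45.58 = 120.58 → 121
  G: 0 + 110.08 = 110.08 → 110
  B: 130 − 1.72 = 128.28 → 128
  → #796E80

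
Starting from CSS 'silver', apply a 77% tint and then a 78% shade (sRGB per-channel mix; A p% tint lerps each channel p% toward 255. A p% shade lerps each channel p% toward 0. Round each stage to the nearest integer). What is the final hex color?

CSS silver is rgb(192, 192, 192).
Lerp each channel 77% toward 255:
  R: 192 + 48.51 = 240.51 → 241
  G: 192 + 0.77×(255−192) = 192 + 48.51 = 240.51 → 241
  B: 192 + 48.51 = 240.51 → 241
After the tint: rgb(241, 241, 241) = #F1F1F1.
Lerp each channel 78% toward 0:
  R: 241 + 0.78×(0−241) = 241 − 187.98 = 53.02 → 53
  G: 241 + 0.78×(0−241) = 241 − 187.98 = 53.02 → 53
  B: 241 + 0.78×(0−241) = 241 − 187.98 = 53.02 → 53
rgb(53, 53, 53) = #353535.

#353535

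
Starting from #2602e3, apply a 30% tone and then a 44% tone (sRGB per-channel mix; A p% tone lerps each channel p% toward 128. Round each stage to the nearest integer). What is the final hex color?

#2602e3 is rgb(38, 2, 227).
Lerp each channel 30% toward 128:
  R: 38 + 27 = 65 → 65
  G: 2 + 37.8 = 39.8 → 40
  B: 227 − 29.7 = 197.3 → 197
After the tone: rgb(65, 40, 197) = #4128c5.
Lerp each channel 44% toward 128:
  R: 65 + 27.72 = 92.72 → 93
  G: 40 + 0.44×(128−40) = 40 + 38.72 = 78.72 → 79
  B: 197 + 0.44×(128−197) = 197 − 30.36 = 166.64 → 167
rgb(93, 79, 167) = #5d4fa7.

#5d4fa7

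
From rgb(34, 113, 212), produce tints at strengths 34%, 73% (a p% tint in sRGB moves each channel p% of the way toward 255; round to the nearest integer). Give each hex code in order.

34%: (34 + 75.14 = 109.14→109, 113 + 48.28 = 161.28→161, 212 + 14.62 = 226.62→227) → #6da1e3
73%: (34 + 161.33 = 195.33→195, 113 + 103.66 = 216.66→217, 212 + 31.39 = 243.39→243) → #c3d9f3

#6da1e3, #c3d9f3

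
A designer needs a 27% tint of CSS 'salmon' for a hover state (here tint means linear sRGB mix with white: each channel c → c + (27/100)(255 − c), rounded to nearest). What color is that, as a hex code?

CSS salmon is rgb(250, 128, 114).
Per channel, c → c + 0.27(255 − c):
  R: 250 + 0.27×(255−250) = 250 + 1.35 = 251.35 → 251
  G: 128 + 0.27×(255−128) = 128 + 34.29 = 162.29 → 162
  B: 114 + 0.27×(255−114) = 114 + 38.07 = 152.07 → 152
rgb(251, 162, 152) = #fba298.

#fba298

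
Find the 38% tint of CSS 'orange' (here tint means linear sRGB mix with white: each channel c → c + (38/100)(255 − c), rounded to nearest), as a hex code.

#ffc761

CSS orange is rgb(255, 165, 0).
Per channel, c → c + 0.38(255 − c):
  R: 255 + 0 = 255 → 255
  G: 165 + 34.2 = 199.2 → 199
  B: 0 + 0.38×(255−0) = 0 + 96.9 = 96.9 → 97
rgb(255, 199, 97) = #ffc761.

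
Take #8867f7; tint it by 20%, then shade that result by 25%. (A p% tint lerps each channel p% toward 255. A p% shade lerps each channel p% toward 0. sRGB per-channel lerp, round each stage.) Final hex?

#8867f7 is rgb(136, 103, 247).
Per channel, c → c + 0.2(255 − c):
  R: 136 + 0.2×(255−136) = 136 + 23.8 = 159.8 → 160
  G: 103 + 0.2×(255−103) = 103 + 30.4 = 133.4 → 133
  B: 247 + 0.2×(255−247) = 247 + 1.6 = 248.6 → 249
After the tint: rgb(160, 133, 249) = #a085f9.
Lerp each channel 25% toward 0:
  R: 160 + 0.25×(0−160) = 160 − 40 = 120 → 120
  G: 133 + 0.25×(0−133) = 133 − 33.25 = 99.75 → 100
  B: 249 + 0.25×(0−249) = 249 − 62.25 = 186.75 → 187
rgb(120, 100, 187) = #7864bb.

#7864bb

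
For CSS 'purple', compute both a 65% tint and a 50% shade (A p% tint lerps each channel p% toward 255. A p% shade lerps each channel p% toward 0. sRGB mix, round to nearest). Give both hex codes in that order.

CSS purple is rgb(128, 0, 128).
65% tint:
  R: 128 + 0.65×(255−128) = 128 + 82.55 = 210.55 → 211
  G: 0 + 165.75 = 165.75 → 166
  B: 128 + 82.55 = 210.55 → 211
  → #D3A6D3
50% shade:
  R: 128 + 0.5×(0−128) = 128 − 64 = 64 → 64
  G: 0 + 0.5×(0−0) = 0 + 0 = 0 → 0
  B: 128 + 0.5×(0−128) = 128 − 64 = 64 → 64
  → #400040

#D3A6D3, #400040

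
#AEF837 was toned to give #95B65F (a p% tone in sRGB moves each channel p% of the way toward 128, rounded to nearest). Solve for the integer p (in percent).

#AEF837 is rgb(174, 248, 55); #95B65F is rgb(149, 182, 95).
On the G channel (widest range): 182 ≈ 248 + (p/100)(128 − 248), so p ≈ 100×(182 − 248)/(128 − 248) = -6600/-120 = 55.00.
p = 55 reproduces all three channels after rounding.

55%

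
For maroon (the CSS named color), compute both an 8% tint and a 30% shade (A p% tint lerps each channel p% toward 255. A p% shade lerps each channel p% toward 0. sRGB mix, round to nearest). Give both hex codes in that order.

CSS maroon is rgb(128, 0, 0).
8% tint:
  R: 128 + 10.16 = 138.16 → 138
  G: 0 + 0.08×(255−0) = 0 + 20.4 = 20.4 → 20
  B: 0 + 0.08×(255−0) = 0 + 20.4 = 20.4 → 20
  → #8a1414
30% shade:
  R: 128 + 0.3×(0−128) = 128 − 38.4 = 89.6 → 90
  G: 0 + 0.3×(0−0) = 0 + 0 = 0 → 0
  B: 0 + 0 = 0 → 0
  → #5a0000

#8a1414, #5a0000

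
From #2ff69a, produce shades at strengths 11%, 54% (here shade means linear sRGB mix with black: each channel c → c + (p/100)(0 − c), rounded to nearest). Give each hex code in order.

#2ff69a is rgb(47, 246, 154).
11%: (47 − 5.17 = 41.83→42, 246 − 27.06 = 218.94→219, 154 − 16.94 = 137.06→137) → #2adb89
54%: (47 − 25.38 = 21.62→22, 246 − 132.84 = 113.16→113, 154 − 83.16 = 70.84→71) → #167147

#2adb89, #167147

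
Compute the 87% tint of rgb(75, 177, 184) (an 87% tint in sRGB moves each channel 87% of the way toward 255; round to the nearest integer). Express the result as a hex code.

Lerp each channel 87% toward 255:
  R: 75 + 156.6 = 231.6 → 232
  G: 177 + 0.87×(255−177) = 177 + 67.86 = 244.86 → 245
  B: 184 + 61.77 = 245.77 → 246
rgb(232, 245, 246) = #e8f5f6.

#e8f5f6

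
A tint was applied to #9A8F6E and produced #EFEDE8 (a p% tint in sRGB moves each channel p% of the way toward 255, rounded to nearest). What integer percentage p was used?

84%

#9A8F6E is rgb(154, 143, 110); #EFEDE8 is rgb(239, 237, 232).
On the B channel (widest range): 232 ≈ 110 + (p/100)(255 − 110), so p ≈ 100×(232 − 110)/(255 − 110) = 12200/145 = 84.14.
p = 84 reproduces all three channels after rounding.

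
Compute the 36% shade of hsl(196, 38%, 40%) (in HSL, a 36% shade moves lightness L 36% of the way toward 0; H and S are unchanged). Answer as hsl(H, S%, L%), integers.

hsl(196, 38%, 26%)

L moves 36% from 40 toward 0: 40 − 14.4 = 25.6 → 26.
H and S are unchanged.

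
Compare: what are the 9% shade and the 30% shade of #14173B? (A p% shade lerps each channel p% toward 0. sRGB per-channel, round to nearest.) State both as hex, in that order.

#121536, #0E1029

#14173B is rgb(20, 23, 59).
9% shade:
  R: 20 − 1.8 = 18.2 → 18
  G: 23 + 0.09×(0−23) = 23 − 2.07 = 20.93 → 21
  B: 59 + 0.09×(0−59) = 59 − 5.31 = 53.69 → 54
  → #121536
30% shade:
  R: 20 + 0.3×(0−20) = 20 − 6 = 14 → 14
  G: 23 − 6.9 = 16.1 → 16
  B: 59 + 0.3×(0−59) = 59 − 17.7 = 41.3 → 41
  → #0E1029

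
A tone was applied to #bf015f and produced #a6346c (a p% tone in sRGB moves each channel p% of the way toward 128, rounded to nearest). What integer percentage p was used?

#bf015f is rgb(191, 1, 95); #a6346c is rgb(166, 52, 108).
On the G channel (widest range): 52 ≈ 1 + (p/100)(128 − 1), so p ≈ 100×(52 − 1)/(128 − 1) = 5100/127 = 40.16.
p = 40 reproduces all three channels after rounding.

40%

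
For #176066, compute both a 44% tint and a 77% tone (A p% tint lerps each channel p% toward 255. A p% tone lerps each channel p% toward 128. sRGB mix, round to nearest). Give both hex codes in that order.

#176066 is rgb(23, 96, 102).
44% tint:
  R: 23 + 0.44×(255−23) = 23 + 102.08 = 125.08 → 125
  G: 96 + 69.96 = 165.96 → 166
  B: 102 + 0.44×(255−102) = 102 + 67.32 = 169.32 → 169
  → #7DA6A9
77% tone:
  R: 23 + 80.85 = 103.85 → 104
  G: 96 + 0.77×(128−96) = 96 + 24.64 = 120.64 → 121
  B: 102 + 0.77×(128−102) = 102 + 20.02 = 122.02 → 122
  → #68797A

#7DA6A9, #68797A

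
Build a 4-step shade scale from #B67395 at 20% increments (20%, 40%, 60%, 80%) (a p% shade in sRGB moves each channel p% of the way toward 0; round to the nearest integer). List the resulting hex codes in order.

#925C77, #6D4559, #492E3C, #24171E

#B67395 is rgb(182, 115, 149).
20%: (182 − 36.4 = 145.6→146, 115 − 23 = 92→92, 149 − 29.8 = 119.2→119) → #925C77
40%: (182 − 72.8 = 109.2→109, 115 − 46 = 69→69, 149 − 59.6 = 89.4→89) → #6D4559
60%: (182 − 109.2 = 72.8→73, 115 − 69 = 46→46, 149 − 89.4 = 59.6→60) → #492E3C
80%: (182 − 145.6 = 36.4→36, 115 − 92 = 23→23, 149 − 119.2 = 29.8→30) → #24171E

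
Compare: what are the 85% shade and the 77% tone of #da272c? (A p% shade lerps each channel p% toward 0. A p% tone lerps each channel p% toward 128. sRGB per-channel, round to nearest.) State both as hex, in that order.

#210607, #956c6d

#da272c is rgb(218, 39, 44).
85% shade:
  R: 218 + 0.85×(0−218) = 218 − 185.3 = 32.7 → 33
  G: 39 − 33.15 = 5.85 → 6
  B: 44 + 0.85×(0−44) = 44 − 37.4 = 6.6 → 7
  → #210607
77% tone:
  R: 218 + 0.77×(128−218) = 218 − 69.3 = 148.7 → 149
  G: 39 + 68.53 = 107.53 → 108
  B: 44 + 0.77×(128−44) = 44 + 64.68 = 108.68 → 109
  → #956c6d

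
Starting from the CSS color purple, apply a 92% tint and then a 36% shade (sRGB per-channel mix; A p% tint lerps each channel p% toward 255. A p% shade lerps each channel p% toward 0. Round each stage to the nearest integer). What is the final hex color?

#9D969D

CSS purple is rgb(128, 0, 128).
Per channel, c → c + 0.92(255 − c):
  R: 128 + 0.92×(255−128) = 128 + 116.84 = 244.84 → 245
  G: 0 + 234.6 = 234.6 → 235
  B: 128 + 0.92×(255−128) = 128 + 116.84 = 244.84 → 245
After the tint: rgb(245, 235, 245) = #F5EBF5.
A 36% shade moves each channel 36% toward 0:
  R: 245 + 0.36×(0−245) = 245 − 88.2 = 156.8 → 157
  G: 235 + 0.36×(0−235) = 235 − 84.6 = 150.4 → 150
  B: 245 + 0.36×(0−245) = 245 − 88.2 = 156.8 → 157
rgb(157, 150, 157) = #9D969D.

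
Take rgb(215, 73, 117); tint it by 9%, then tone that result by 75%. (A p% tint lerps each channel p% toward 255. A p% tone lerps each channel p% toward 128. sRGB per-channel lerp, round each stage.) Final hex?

Per channel, c → c + 0.09(255 − c):
  R: 215 + 0.09×(255−215) = 215 + 3.6 = 218.6 → 219
  G: 73 + 16.38 = 89.38 → 89
  B: 117 + 0.09×(255−117) = 117 + 12.42 = 129.42 → 129
After the tint: rgb(219, 89, 129) = #db5981.
Lerp each channel 75% toward 128:
  R: 219 − 68.25 = 150.75 → 151
  G: 89 + 29.25 = 118.25 → 118
  B: 129 + 0.75×(128−129) = 129 − 0.75 = 128.25 → 128
rgb(151, 118, 128) = #977680.

#977680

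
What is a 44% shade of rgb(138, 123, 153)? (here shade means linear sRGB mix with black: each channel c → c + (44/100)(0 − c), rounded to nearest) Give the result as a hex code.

#4D4556

Lerp each channel 44% toward 0:
  R: 138 + 0.44×(0−138) = 138 − 60.72 = 77.28 → 77
  G: 123 + 0.44×(0−123) = 123 − 54.12 = 68.88 → 69
  B: 153 + 0.44×(0−153) = 153 − 67.32 = 85.68 → 86
rgb(77, 69, 86) = #4D4556.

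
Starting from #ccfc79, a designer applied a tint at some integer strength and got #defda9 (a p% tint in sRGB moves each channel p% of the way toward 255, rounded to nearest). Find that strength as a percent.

36%

#ccfc79 is rgb(204, 252, 121); #defda9 is rgb(222, 253, 169).
On the B channel (widest range): 169 ≈ 121 + (p/100)(255 − 121), so p ≈ 100×(169 − 121)/(255 − 121) = 4800/134 = 35.82.
p = 36 reproduces all three channels after rounding.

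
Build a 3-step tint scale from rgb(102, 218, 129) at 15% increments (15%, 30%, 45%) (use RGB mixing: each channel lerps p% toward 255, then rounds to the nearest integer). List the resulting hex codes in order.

15%: (102 + 22.95 = 124.95→125, 218 + 5.55 = 223.55→224, 129 + 18.9 = 147.9→148) → #7DE094
30%: (102 + 45.9 = 147.9→148, 218 + 11.1 = 229.1→229, 129 + 37.8 = 166.8→167) → #94E5A7
45%: (102 + 68.85 = 170.85→171, 218 + 16.65 = 234.65→235, 129 + 56.7 = 185.7→186) → #ABEBBA

#7DE094, #94E5A7, #ABEBBA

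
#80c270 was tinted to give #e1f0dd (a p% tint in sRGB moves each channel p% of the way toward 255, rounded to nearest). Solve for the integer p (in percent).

#80c270 is rgb(128, 194, 112); #e1f0dd is rgb(225, 240, 221).
On the B channel (widest range): 221 ≈ 112 + (p/100)(255 − 112), so p ≈ 100×(221 − 112)/(255 − 112) = 10900/143 = 76.22.
p = 76 reproduces all three channels after rounding.

76%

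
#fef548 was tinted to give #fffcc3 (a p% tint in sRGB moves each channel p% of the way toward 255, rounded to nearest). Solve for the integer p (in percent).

#fef548 is rgb(254, 245, 72); #fffcc3 is rgb(255, 252, 195).
On the B channel (widest range): 195 ≈ 72 + (p/100)(255 − 72), so p ≈ 100×(195 − 72)/(255 − 72) = 12300/183 = 67.21.
p = 67 reproduces all three channels after rounding.

67%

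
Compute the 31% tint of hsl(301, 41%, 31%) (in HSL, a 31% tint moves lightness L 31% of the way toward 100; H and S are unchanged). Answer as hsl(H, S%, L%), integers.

hsl(301, 41%, 52%)

L moves 31% from 31 toward 100: 31 + 21.39 = 52.39 → 52.
H and S are unchanged.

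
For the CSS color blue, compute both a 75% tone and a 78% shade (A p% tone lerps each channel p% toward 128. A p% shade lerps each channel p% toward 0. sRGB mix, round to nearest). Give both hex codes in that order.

CSS blue is rgb(0, 0, 255).
75% tone:
  R: 0 + 0.75×(128−0) = 0 + 96 = 96 → 96
  G: 0 + 0.75×(128−0) = 0 + 96 = 96 → 96
  B: 255 + 0.75×(128−255) = 255 − 95.25 = 159.75 → 160
  → #6060A0
78% shade:
  R: 0 + 0.78×(0−0) = 0 + 0 = 0 → 0
  G: 0 + 0.78×(0−0) = 0 + 0 = 0 → 0
  B: 255 + 0.78×(0−255) = 255 − 198.9 = 56.1 → 56
  → #000038

#6060A0, #000038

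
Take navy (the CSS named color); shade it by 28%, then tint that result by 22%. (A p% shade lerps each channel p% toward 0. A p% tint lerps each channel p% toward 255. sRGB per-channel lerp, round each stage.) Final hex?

#383880

CSS navy is rgb(0, 0, 128).
A 28% shade moves each channel 28% toward 0:
  R: 0 + 0 = 0 → 0
  G: 0 + 0 = 0 → 0
  B: 128 − 35.84 = 92.16 → 92
After the shade: rgb(0, 0, 92) = #00005C.
Per channel, c → c + 0.22(255 − c):
  R: 0 + 0.22×(255−0) = 0 + 56.1 = 56.1 → 56
  G: 0 + 0.22×(255−0) = 0 + 56.1 = 56.1 → 56
  B: 92 + 35.86 = 127.86 → 128
rgb(56, 56, 128) = #383880.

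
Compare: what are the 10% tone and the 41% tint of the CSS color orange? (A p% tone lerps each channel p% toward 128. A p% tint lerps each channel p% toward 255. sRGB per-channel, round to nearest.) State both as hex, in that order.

CSS orange is rgb(255, 165, 0).
10% tone:
  R: 255 + 0.1×(128−255) = 255 − 12.7 = 242.3 → 242
  G: 165 + 0.1×(128−165) = 165 − 3.7 = 161.3 → 161
  B: 0 + 0.1×(128−0) = 0 + 12.8 = 12.8 → 13
  → #f2a10d
41% tint:
  R: 255 + 0.41×(255−255) = 255 + 0 = 255 → 255
  G: 165 + 36.9 = 201.9 → 202
  B: 0 + 104.55 = 104.55 → 105
  → #ffca69

#f2a10d, #ffca69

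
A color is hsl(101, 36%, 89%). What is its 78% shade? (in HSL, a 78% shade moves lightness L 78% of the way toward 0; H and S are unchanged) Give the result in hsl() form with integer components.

hsl(101, 36%, 20%)

L moves 78% from 89 toward 0: 89 − 69.42 = 19.58 → 20.
H and S are unchanged.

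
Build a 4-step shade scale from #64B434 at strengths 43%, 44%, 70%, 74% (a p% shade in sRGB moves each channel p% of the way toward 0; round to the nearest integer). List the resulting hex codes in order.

#64B434 is rgb(100, 180, 52).
43%: (100 − 43 = 57→57, 180 − 77.4 = 102.6→103, 52 − 22.36 = 29.64→30) → #39671E
44%: (100 − 44 = 56→56, 180 − 79.2 = 100.8→101, 52 − 22.88 = 29.12→29) → #38651D
70%: (100 − 70 = 30→30, 180 − 126 = 54→54, 52 − 36.4 = 15.6→16) → #1E3610
74%: (100 − 74 = 26→26, 180 − 133.2 = 46.8→47, 52 − 38.48 = 13.52→14) → #1A2F0E

#39671E, #38651D, #1E3610, #1A2F0E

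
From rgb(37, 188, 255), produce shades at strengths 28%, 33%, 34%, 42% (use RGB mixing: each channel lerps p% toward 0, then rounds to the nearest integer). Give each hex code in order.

#1B87B8, #197EAB, #187CA8, #156D94

28%: (37 − 10.36 = 26.64→27, 188 − 52.64 = 135.36→135, 255 − 71.4 = 183.6→184) → #1B87B8
33%: (37 − 12.21 = 24.79→25, 188 − 62.04 = 125.96→126, 255 − 84.15 = 170.85→171) → #197EAB
34%: (37 − 12.58 = 24.42→24, 188 − 63.92 = 124.08→124, 255 − 86.7 = 168.3→168) → #187CA8
42%: (37 − 15.54 = 21.46→21, 188 − 78.96 = 109.04→109, 255 − 107.1 = 147.9→148) → #156D94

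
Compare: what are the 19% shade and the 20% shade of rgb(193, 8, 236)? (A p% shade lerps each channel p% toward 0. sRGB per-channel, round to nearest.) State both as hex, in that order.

#9c06bf, #9a06bd

19% shade:
  R: 193 + 0.19×(0−193) = 193 − 36.67 = 156.33 → 156
  G: 8 − 1.52 = 6.48 → 6
  B: 236 − 44.84 = 191.16 → 191
  → #9c06bf
20% shade:
  R: 193 − 38.6 = 154.4 → 154
  G: 8 + 0.2×(0−8) = 8 − 1.6 = 6.4 → 6
  B: 236 + 0.2×(0−236) = 236 − 47.2 = 188.8 → 189
  → #9a06bd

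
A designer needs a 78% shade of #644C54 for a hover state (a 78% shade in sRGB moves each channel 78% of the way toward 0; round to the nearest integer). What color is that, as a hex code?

#644C54 is rgb(100, 76, 84).
Per channel, c → c + 0.78(0 − c):
  R: 100 − 78 = 22 → 22
  G: 76 + 0.78×(0−76) = 76 − 59.28 = 16.72 → 17
  B: 84 − 65.52 = 18.48 → 18
rgb(22, 17, 18) = #161112.

#161112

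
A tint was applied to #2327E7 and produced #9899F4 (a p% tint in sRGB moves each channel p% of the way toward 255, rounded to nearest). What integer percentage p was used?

53%

#2327E7 is rgb(35, 39, 231); #9899F4 is rgb(152, 153, 244).
On the R channel (widest range): 152 ≈ 35 + (p/100)(255 − 35), so p ≈ 100×(152 − 35)/(255 − 35) = 11700/220 = 53.18.
p = 53 reproduces all three channels after rounding.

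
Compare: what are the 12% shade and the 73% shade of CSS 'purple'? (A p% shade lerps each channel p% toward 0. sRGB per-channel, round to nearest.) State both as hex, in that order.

CSS purple is rgb(128, 0, 128).
12% shade:
  R: 128 + 0.12×(0−128) = 128 − 15.36 = 112.64 → 113
  G: 0 + 0.12×(0−0) = 0 + 0 = 0 → 0
  B: 128 + 0.12×(0−128) = 128 − 15.36 = 112.64 → 113
  → #710071
73% shade:
  R: 128 − 93.44 = 34.56 → 35
  G: 0 + 0.73×(0−0) = 0 + 0 = 0 → 0
  B: 128 − 93.44 = 34.56 → 35
  → #230023

#710071, #230023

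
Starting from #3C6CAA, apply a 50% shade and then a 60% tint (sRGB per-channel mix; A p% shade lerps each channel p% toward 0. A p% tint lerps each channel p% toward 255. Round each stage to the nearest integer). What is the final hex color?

#3C6CAA is rgb(60, 108, 170).
Lerp each channel 50% toward 0:
  R: 60 + 0.5×(0−60) = 60 − 30 = 30 → 30
  G: 108 − 54 = 54 → 54
  B: 170 − 85 = 85 → 85
After the shade: rgb(30, 54, 85) = #1E3655.
Lerp each channel 60% toward 255:
  R: 30 + 135 = 165 → 165
  G: 54 + 0.6×(255−54) = 54 + 120.6 = 174.6 → 175
  B: 85 + 0.6×(255−85) = 85 + 102 = 187 → 187
rgb(165, 175, 187) = #A5AFBB.

#A5AFBB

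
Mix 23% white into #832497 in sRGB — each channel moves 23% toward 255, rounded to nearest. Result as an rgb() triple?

rgb(160, 86, 175)

#832497 is rgb(131, 36, 151).
Per channel, c → c + 0.23(255 − c):
  R: 131 + 0.23×(255−131) = 131 + 28.52 = 159.52 → 160
  G: 36 + 0.23×(255−36) = 36 + 50.37 = 86.37 → 86
  B: 151 + 0.23×(255−151) = 151 + 23.92 = 174.92 → 175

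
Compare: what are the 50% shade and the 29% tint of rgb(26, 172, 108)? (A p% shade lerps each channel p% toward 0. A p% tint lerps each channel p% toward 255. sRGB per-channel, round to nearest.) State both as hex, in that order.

#0d5636, #5cc497

50% shade:
  R: 26 + 0.5×(0−26) = 26 − 13 = 13 → 13
  G: 172 + 0.5×(0−172) = 172 − 86 = 86 → 86
  B: 108 + 0.5×(0−108) = 108 − 54 = 54 → 54
  → #0d5636
29% tint:
  R: 26 + 66.41 = 92.41 → 92
  G: 172 + 24.07 = 196.07 → 196
  B: 108 + 0.29×(255−108) = 108 + 42.63 = 150.63 → 151
  → #5cc497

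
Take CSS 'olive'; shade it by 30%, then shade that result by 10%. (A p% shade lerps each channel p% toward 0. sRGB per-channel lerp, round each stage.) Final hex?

#515100

CSS olive is rgb(128, 128, 0).
A 30% shade moves each channel 30% toward 0:
  R: 128 − 38.4 = 89.6 → 90
  G: 128 + 0.3×(0−128) = 128 − 38.4 = 89.6 → 90
  B: 0 + 0.3×(0−0) = 0 + 0 = 0 → 0
After the shade: rgb(90, 90, 0) = #5A5A00.
Lerp each channel 10% toward 0:
  R: 90 + 0.1×(0−90) = 90 − 9 = 81 → 81
  G: 90 − 9 = 81 → 81
  B: 0 + 0 = 0 → 0
rgb(81, 81, 0) = #515100.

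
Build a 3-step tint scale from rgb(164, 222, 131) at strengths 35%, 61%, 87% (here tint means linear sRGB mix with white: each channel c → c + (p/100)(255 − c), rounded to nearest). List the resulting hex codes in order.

#c4eaae, #dcf2cf, #f3fbef

35%: (164 + 31.85 = 195.85→196, 222 + 11.55 = 233.55→234, 131 + 43.4 = 174.4→174) → #c4eaae
61%: (164 + 55.51 = 219.51→220, 222 + 20.13 = 242.13→242, 131 + 75.64 = 206.64→207) → #dcf2cf
87%: (164 + 79.17 = 243.17→243, 222 + 28.71 = 250.71→251, 131 + 107.88 = 238.88→239) → #f3fbef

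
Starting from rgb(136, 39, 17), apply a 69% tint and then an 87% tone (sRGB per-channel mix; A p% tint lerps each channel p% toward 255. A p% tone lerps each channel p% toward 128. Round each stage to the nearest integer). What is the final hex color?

A 69% tint moves each channel 69% toward 255:
  R: 136 + 82.11 = 218.11 → 218
  G: 39 + 0.69×(255−39) = 39 + 149.04 = 188.04 → 188
  B: 17 + 164.22 = 181.22 → 181
After the tint: rgb(218, 188, 181) = #dabcb5.
Lerp each channel 87% toward 128:
  R: 218 + 0.87×(128−218) = 218 − 78.3 = 139.7 → 140
  G: 188 + 0.87×(128−188) = 188 − 52.2 = 135.8 → 136
  B: 181 − 46.11 = 134.89 → 135
rgb(140, 136, 135) = #8c8887.

#8c8887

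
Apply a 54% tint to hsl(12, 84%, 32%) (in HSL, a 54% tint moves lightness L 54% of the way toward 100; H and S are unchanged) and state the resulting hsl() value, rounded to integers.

L moves 54% from 32 toward 100: 32 + 36.72 = 68.72 → 69.
H and S are unchanged.

hsl(12, 84%, 69%)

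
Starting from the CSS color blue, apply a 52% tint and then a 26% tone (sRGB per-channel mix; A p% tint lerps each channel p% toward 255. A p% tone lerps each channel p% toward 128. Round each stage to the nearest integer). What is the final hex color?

CSS blue is rgb(0, 0, 255).
Lerp each channel 52% toward 255:
  R: 0 + 132.6 = 132.6 → 133
  G: 0 + 132.6 = 132.6 → 133
  B: 255 + 0 = 255 → 255
After the tint: rgb(133, 133, 255) = #8585FF.
Lerp each channel 26% toward 128:
  R: 133 − 1.3 = 131.7 → 132
  G: 133 + 0.26×(128−133) = 133 − 1.3 = 131.7 → 132
  B: 255 + 0.26×(128−255) = 255 − 33.02 = 221.98 → 222
rgb(132, 132, 222) = #8484DE.

#8484DE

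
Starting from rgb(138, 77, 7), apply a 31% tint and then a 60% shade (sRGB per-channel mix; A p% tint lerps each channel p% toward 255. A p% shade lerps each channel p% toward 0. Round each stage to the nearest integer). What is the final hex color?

#463522

Lerp each channel 31% toward 255:
  R: 138 + 0.31×(255−138) = 138 + 36.27 = 174.27 → 174
  G: 77 + 55.18 = 132.18 → 132
  B: 7 + 76.88 = 83.88 → 84
After the tint: rgb(174, 132, 84) = #ae8454.
A 60% shade moves each channel 60% toward 0:
  R: 174 + 0.6×(0−174) = 174 − 104.4 = 69.6 → 70
  G: 132 + 0.6×(0−132) = 132 − 79.2 = 52.8 → 53
  B: 84 − 50.4 = 33.6 → 34
rgb(70, 53, 34) = #463522.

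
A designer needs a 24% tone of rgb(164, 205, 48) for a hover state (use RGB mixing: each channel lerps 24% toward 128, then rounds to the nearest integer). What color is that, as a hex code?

#9BBB43

A 24% tone moves each channel 24% toward 128:
  R: 164 − 8.64 = 155.36 → 155
  G: 205 + 0.24×(128−205) = 205 − 18.48 = 186.52 → 187
  B: 48 + 19.2 = 67.2 → 67
rgb(155, 187, 67) = #9BBB43.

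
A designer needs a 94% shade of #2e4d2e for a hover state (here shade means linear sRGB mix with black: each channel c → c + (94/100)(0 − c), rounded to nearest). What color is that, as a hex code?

#2e4d2e is rgb(46, 77, 46).
A 94% shade moves each channel 94% toward 0:
  R: 46 + 0.94×(0−46) = 46 − 43.24 = 2.76 → 3
  G: 77 + 0.94×(0−77) = 77 − 72.38 = 4.62 → 5
  B: 46 + 0.94×(0−46) = 46 − 43.24 = 2.76 → 3
rgb(3, 5, 3) = #030503.

#030503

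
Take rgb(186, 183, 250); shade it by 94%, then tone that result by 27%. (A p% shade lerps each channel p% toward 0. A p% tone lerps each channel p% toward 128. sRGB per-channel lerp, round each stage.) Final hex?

A 94% shade moves each channel 94% toward 0:
  R: 186 + 0.94×(0−186) = 186 − 174.84 = 11.16 → 11
  G: 183 + 0.94×(0−183) = 183 − 172.02 = 10.98 → 11
  B: 250 + 0.94×(0−250) = 250 − 235 = 15 → 15
After the shade: rgb(11, 11, 15) = #0b0b0f.
Lerp each channel 27% toward 128:
  R: 11 + 31.59 = 42.59 → 43
  G: 11 + 0.27×(128−11) = 11 + 31.59 = 42.59 → 43
  B: 15 + 0.27×(128−15) = 15 + 30.51 = 45.51 → 46
rgb(43, 43, 46) = #2b2b2e.

#2b2b2e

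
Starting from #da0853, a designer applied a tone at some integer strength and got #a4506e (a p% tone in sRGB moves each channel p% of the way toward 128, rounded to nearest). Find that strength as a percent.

60%

#da0853 is rgb(218, 8, 83); #a4506e is rgb(164, 80, 110).
On the G channel (widest range): 80 ≈ 8 + (p/100)(128 − 8), so p ≈ 100×(80 − 8)/(128 − 8) = 7200/120 = 60.00.
p = 60 reproduces all three channels after rounding.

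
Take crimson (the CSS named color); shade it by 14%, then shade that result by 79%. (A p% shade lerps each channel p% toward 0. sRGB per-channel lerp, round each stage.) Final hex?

#28040b

CSS crimson is rgb(220, 20, 60).
A 14% shade moves each channel 14% toward 0:
  R: 220 − 30.8 = 189.2 → 189
  G: 20 + 0.14×(0−20) = 20 − 2.8 = 17.2 → 17
  B: 60 + 0.14×(0−60) = 60 − 8.4 = 51.6 → 52
After the shade: rgb(189, 17, 52) = #bd1134.
Lerp each channel 79% toward 0:
  R: 189 + 0.79×(0−189) = 189 − 149.31 = 39.69 → 40
  G: 17 − 13.43 = 3.57 → 4
  B: 52 − 41.08 = 10.92 → 11
rgb(40, 4, 11) = #28040b.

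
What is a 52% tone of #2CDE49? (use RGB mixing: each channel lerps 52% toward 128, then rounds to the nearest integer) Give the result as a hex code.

#2CDE49 is rgb(44, 222, 73).
Lerp each channel 52% toward 128:
  R: 44 + 0.52×(128−44) = 44 + 43.68 = 87.68 → 88
  G: 222 − 48.88 = 173.12 → 173
  B: 73 + 0.52×(128−73) = 73 + 28.6 = 101.6 → 102
rgb(88, 173, 102) = #58AD66.

#58AD66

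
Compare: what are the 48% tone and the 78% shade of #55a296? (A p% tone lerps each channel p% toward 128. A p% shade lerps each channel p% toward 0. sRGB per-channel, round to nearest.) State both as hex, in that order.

#6a928b, #132421

#55a296 is rgb(85, 162, 150).
48% tone:
  R: 85 + 0.48×(128−85) = 85 + 20.64 = 105.64 → 106
  G: 162 + 0.48×(128−162) = 162 − 16.32 = 145.68 → 146
  B: 150 − 10.56 = 139.44 → 139
  → #6a928b
78% shade:
  R: 85 + 0.78×(0−85) = 85 − 66.3 = 18.7 → 19
  G: 162 + 0.78×(0−162) = 162 − 126.36 = 35.64 → 36
  B: 150 − 117 = 33 → 33
  → #132421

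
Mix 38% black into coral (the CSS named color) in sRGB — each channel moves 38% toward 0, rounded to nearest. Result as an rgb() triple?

CSS coral is rgb(255, 127, 80).
Per channel, c → c + 0.38(0 − c):
  R: 255 + 0.38×(0−255) = 255 − 96.9 = 158.1 → 158
  G: 127 + 0.38×(0−127) = 127 − 48.26 = 78.74 → 79
  B: 80 + 0.38×(0−80) = 80 − 30.4 = 49.6 → 50

rgb(158, 79, 50)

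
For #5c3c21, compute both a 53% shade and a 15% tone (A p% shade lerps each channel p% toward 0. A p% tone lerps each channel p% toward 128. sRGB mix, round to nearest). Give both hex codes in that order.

#5c3c21 is rgb(92, 60, 33).
53% shade:
  R: 92 + 0.53×(0−92) = 92 − 48.76 = 43.24 → 43
  G: 60 + 0.53×(0−60) = 60 − 31.8 = 28.2 → 28
  B: 33 − 17.49 = 15.51 → 16
  → #2b1c10
15% tone:
  R: 92 + 0.15×(128−92) = 92 + 5.4 = 97.4 → 97
  G: 60 + 0.15×(128−60) = 60 + 10.2 = 70.2 → 70
  B: 33 + 0.15×(128−33) = 33 + 14.25 = 47.25 → 47
  → #61462f

#2b1c10, #61462f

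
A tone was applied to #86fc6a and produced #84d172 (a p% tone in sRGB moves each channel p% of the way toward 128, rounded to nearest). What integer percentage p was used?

35%

#86fc6a is rgb(134, 252, 106); #84d172 is rgb(132, 209, 114).
On the G channel (widest range): 209 ≈ 252 + (p/100)(128 − 252), so p ≈ 100×(209 − 252)/(128 − 252) = -4300/-124 = 34.68.
p = 35 reproduces all three channels after rounding.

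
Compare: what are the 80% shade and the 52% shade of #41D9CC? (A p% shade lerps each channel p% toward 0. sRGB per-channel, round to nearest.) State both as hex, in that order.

#0D2B29, #1F6862

#41D9CC is rgb(65, 217, 204).
80% shade:
  R: 65 − 52 = 13 → 13
  G: 217 − 173.6 = 43.4 → 43
  B: 204 + 0.8×(0−204) = 204 − 163.2 = 40.8 → 41
  → #0D2B29
52% shade:
  R: 65 + 0.52×(0−65) = 65 − 33.8 = 31.2 → 31
  G: 217 + 0.52×(0−217) = 217 − 112.84 = 104.16 → 104
  B: 204 − 106.08 = 97.92 → 98
  → #1F6862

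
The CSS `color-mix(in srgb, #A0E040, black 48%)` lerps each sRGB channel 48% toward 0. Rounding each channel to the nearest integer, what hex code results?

#A0E040 is rgb(160, 224, 64).
A 48% shade moves each channel 48% toward 0:
  R: 160 + 0.48×(0−160) = 160 − 76.8 = 83.2 → 83
  G: 224 + 0.48×(0−224) = 224 − 107.52 = 116.48 → 116
  B: 64 + 0.48×(0−64) = 64 − 30.72 = 33.28 → 33
rgb(83, 116, 33) = #537421.

#537421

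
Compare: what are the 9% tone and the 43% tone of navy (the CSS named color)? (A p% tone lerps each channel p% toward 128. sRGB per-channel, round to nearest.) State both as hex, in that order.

CSS navy is rgb(0, 0, 128).
9% tone:
  R: 0 + 0.09×(128−0) = 0 + 11.52 = 11.52 → 12
  G: 0 + 11.52 = 11.52 → 12
  B: 128 + 0.09×(128−128) = 128 + 0 = 128 → 128
  → #0C0C80
43% tone:
  R: 0 + 55.04 = 55.04 → 55
  G: 0 + 0.43×(128−0) = 0 + 55.04 = 55.04 → 55
  B: 128 + 0.43×(128−128) = 128 + 0 = 128 → 128
  → #373780

#0C0C80, #373780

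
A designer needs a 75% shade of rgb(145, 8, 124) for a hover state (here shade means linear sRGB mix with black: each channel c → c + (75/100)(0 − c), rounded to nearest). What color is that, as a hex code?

A 75% shade moves each channel 75% toward 0:
  R: 145 − 108.75 = 36.25 → 36
  G: 8 + 0.75×(0−8) = 8 − 6 = 2 → 2
  B: 124 + 0.75×(0−124) = 124 − 93 = 31 → 31
rgb(36, 2, 31) = #24021F.

#24021F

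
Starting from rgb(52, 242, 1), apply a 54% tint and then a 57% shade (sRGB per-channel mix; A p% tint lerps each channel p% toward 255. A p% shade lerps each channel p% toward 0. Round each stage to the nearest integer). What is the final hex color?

#466B3B

Per channel, c → c + 0.54(255 − c):
  R: 52 + 0.54×(255−52) = 52 + 109.62 = 161.62 → 162
  G: 242 + 0.54×(255−242) = 242 + 7.02 = 249.02 → 249
  B: 1 + 0.54×(255−1) = 1 + 137.16 = 138.16 → 138
After the tint: rgb(162, 249, 138) = #A2F98A.
A 57% shade moves each channel 57% toward 0:
  R: 162 + 0.57×(0−162) = 162 − 92.34 = 69.66 → 70
  G: 249 + 0.57×(0−249) = 249 − 141.93 = 107.07 → 107
  B: 138 − 78.66 = 59.34 → 59
rgb(70, 107, 59) = #466B3B.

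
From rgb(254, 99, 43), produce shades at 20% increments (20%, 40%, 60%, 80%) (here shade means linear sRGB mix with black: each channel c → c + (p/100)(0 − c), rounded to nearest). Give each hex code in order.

20%: (254 − 50.8 = 203.2→203, 99 − 19.8 = 79.2→79, 43 − 8.6 = 34.4→34) → #CB4F22
40%: (254 − 101.6 = 152.4→152, 99 − 39.6 = 59.4→59, 43 − 17.2 = 25.8→26) → #983B1A
60%: (254 − 152.4 = 101.6→102, 99 − 59.4 = 39.6→40, 43 − 25.8 = 17.2→17) → #662811
80%: (254 − 203.2 = 50.8→51, 99 − 79.2 = 19.8→20, 43 − 34.4 = 8.6→9) → #331409

#CB4F22, #983B1A, #662811, #331409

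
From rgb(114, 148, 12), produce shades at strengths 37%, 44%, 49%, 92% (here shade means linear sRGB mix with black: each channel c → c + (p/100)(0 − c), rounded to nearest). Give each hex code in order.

#485d08, #405307, #3a4b06, #090c01

37%: (114 − 42.18 = 71.82→72, 148 − 54.76 = 93.24→93, 12 − 4.44 = 7.56→8) → #485d08
44%: (114 − 50.16 = 63.84→64, 148 − 65.12 = 82.88→83, 12 − 5.28 = 6.72→7) → #405307
49%: (114 − 55.86 = 58.14→58, 148 − 72.52 = 75.48→75, 12 − 5.88 = 6.12→6) → #3a4b06
92%: (114 − 104.88 = 9.12→9, 148 − 136.16 = 11.84→12, 12 − 11.04 = 0.96→1) → #090c01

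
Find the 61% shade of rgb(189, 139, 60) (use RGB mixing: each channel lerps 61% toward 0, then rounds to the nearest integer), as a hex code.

A 61% shade moves each channel 61% toward 0:
  R: 189 − 115.29 = 73.71 → 74
  G: 139 − 84.79 = 54.21 → 54
  B: 60 − 36.6 = 23.4 → 23
rgb(74, 54, 23) = #4a3617.

#4a3617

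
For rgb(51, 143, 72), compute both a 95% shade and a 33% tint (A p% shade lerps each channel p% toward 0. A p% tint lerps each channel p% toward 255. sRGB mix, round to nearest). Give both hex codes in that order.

#030704, #76B484

95% shade:
  R: 51 + 0.95×(0−51) = 51 − 48.45 = 2.55 → 3
  G: 143 + 0.95×(0−143) = 143 − 135.85 = 7.15 → 7
  B: 72 + 0.95×(0−72) = 72 − 68.4 = 3.6 → 4
  → #030704
33% tint:
  R: 51 + 0.33×(255−51) = 51 + 67.32 = 118.32 → 118
  G: 143 + 0.33×(255−143) = 143 + 36.96 = 179.96 → 180
  B: 72 + 0.33×(255−72) = 72 + 60.39 = 132.39 → 132
  → #76B484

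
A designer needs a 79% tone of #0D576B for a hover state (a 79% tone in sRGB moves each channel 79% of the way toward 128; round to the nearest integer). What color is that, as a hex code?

#0D576B is rgb(13, 87, 107).
A 79% tone moves each channel 79% toward 128:
  R: 13 + 0.79×(128−13) = 13 + 90.85 = 103.85 → 104
  G: 87 + 32.39 = 119.39 → 119
  B: 107 + 16.59 = 123.59 → 124
rgb(104, 119, 124) = #68777C.

#68777C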